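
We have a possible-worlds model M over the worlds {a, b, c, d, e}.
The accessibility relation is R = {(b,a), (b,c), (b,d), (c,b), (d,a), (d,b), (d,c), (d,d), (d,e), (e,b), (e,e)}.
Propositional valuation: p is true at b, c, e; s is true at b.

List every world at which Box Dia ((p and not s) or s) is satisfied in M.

Let φ = Box Dia ((p and not s) or s). Evaluate φ at each world:
  a (successors ∅): φ is true.
  b (successors {a, c, d}): φ is false.
  c (successors {b}): φ is true.
  d (successors {a, b, c, d, e}): φ is false.
  e (successors {b, e}): φ is true.
For instance, at b:
  At b: Box Dia ((p and not s) or s) requires Dia ((p and not s) or s) at every successor {a, c, d}.
    Dia ((p and not s) or s) fails at a, so Box Dia ((p and not s) or s) is false at b.
      At a: no accessible worlds, so Dia ((p and not s) or s) is false.
Satisfying worlds: {a, c, e}

a, c, e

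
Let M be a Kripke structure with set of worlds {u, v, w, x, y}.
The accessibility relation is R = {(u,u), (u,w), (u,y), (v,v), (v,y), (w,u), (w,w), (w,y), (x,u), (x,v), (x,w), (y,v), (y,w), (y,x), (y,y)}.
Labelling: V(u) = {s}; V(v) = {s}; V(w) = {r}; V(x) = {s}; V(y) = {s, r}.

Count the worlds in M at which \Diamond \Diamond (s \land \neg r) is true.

5

Recall that \Diamond ψ holds at a world iff ψ holds at some accessible world.
Let φ = \Diamond \Diamond (s \land \neg r). Evaluate φ at each world:
  u (successors {u, w, y}): φ is true.
  v (successors {v, y}): φ is true.
  w (successors {u, w, y}): φ is true.
  x (successors {u, v, w}): φ is true.
  y (successors {v, w, x, y}): φ is true.
For instance, at u:
  At u: \Diamond \Diamond (s \land \neg r) requires \Diamond (s \land \neg r) at some successor in {u, w, y}.
    \Diamond (s \land \neg r) holds at u, so \Diamond \Diamond (s \land \neg r) is true at u.
      At u: \Diamond (s \land \neg r) requires s \land \neg r at some successor in {u, w, y}.
        s \land \neg r holds at u, so \Diamond (s \land \neg r) is true at u.
Satisfying worlds: {u, v, w, x, y}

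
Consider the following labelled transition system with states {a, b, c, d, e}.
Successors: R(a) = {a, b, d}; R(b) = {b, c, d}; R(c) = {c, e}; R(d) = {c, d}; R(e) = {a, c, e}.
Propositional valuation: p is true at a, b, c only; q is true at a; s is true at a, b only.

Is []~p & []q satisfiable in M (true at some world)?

Let φ = []~p & []q. Evaluate φ at each world:
  a (successors {a, b, d}): φ is false.
  b (successors {b, c, d}): φ is false.
  c (successors {c, e}): φ is false.
  d (successors {c, d}): φ is false.
  e (successors {a, c, e}): φ is false.
For instance, at a:
  At a: []~p is false, []q is false, so []~p & []q is false.
    At a: []~p requires ~p at every successor {a, b, d}.
      ~p fails at a, so []~p is false at a.
    At a: []q requires q at every successor {a, b, d}.
      q fails at b, so []q is false at a.

No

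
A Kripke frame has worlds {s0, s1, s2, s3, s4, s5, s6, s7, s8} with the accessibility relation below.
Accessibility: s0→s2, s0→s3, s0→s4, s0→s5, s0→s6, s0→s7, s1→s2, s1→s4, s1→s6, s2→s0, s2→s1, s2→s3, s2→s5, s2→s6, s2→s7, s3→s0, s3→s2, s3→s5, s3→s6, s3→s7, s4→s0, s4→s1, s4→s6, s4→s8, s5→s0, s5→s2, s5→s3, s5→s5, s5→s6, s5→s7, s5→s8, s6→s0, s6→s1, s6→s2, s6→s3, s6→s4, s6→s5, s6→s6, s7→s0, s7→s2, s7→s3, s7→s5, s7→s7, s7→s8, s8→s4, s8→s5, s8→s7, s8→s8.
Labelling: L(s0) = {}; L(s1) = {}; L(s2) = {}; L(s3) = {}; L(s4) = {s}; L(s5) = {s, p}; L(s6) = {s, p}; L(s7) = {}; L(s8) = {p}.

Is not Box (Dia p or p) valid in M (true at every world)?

No

Let φ = not Box (Dia p or p). Evaluate φ at each world:
  s0 (successors {s2, s3, s4, s5, s6, s7}): φ is false.
  s1 (successors {s2, s4, s6}): φ is false.
  s2 (successors {s0, s1, s3, s5, s6, s7}): φ is false.
  s3 (successors {s0, s2, s5, s6, s7}): φ is false.
  s4 (successors {s0, s1, s6, s8}): φ is false.
  s5 (successors {s0, s2, s3, s5, s6, s7, s8}): φ is false.
  s6 (successors {s0, s1, s2, s3, s4, s5, s6}): φ is false.
  s7 (successors {s0, s2, s3, s5, s7, s8}): φ is false.
  s8 (successors {s4, s5, s7, s8}): φ is false.
Detail at s0 (counterexample):
  At s0: Box (Dia p or p) is true, so not Box (Dia p or p) is false.
    At s0: Box (Dia p or p) requires Dia p or p at every successor {s2, s3, s4, s5, s6, s7}.
      At s2: Dia p or p is true.
      At s3: Dia p or p is true.
      At s4: Dia p or p is true.
      At s5: Dia p or p is true.
      At s6: Dia p or p is true.
      At s7: Dia p or p is true.
    So Box (Dia p or p) is true at s0.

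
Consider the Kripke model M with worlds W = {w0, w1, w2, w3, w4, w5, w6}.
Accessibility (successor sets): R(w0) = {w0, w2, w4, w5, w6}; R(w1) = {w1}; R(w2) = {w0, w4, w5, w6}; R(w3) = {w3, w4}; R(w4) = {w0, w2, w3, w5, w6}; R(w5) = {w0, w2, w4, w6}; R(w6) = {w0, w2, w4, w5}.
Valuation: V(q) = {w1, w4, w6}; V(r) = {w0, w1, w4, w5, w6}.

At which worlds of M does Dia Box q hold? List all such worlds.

w1

Let φ = Dia Box q. Evaluate φ at each world:
  w0 (successors {w0, w2, w4, w5, w6}): φ is false.
  w1 (successors {w1}): φ is true.
  w2 (successors {w0, w4, w5, w6}): φ is false.
  w3 (successors {w3, w4}): φ is false.
  w4 (successors {w0, w2, w3, w5, w6}): φ is false.
  w5 (successors {w0, w2, w4, w6}): φ is false.
  w6 (successors {w0, w2, w4, w5}): φ is false.
For instance, at w6:
  At w6: Dia Box q requires Box q at some successor in {w0, w2, w4, w5}.
    At w0: Box q is false.
    At w2: Box q is false.
    At w4: Box q is false.
    At w5: Box q is false.
  So Dia Box q is false at w6.
Satisfying worlds: {w1}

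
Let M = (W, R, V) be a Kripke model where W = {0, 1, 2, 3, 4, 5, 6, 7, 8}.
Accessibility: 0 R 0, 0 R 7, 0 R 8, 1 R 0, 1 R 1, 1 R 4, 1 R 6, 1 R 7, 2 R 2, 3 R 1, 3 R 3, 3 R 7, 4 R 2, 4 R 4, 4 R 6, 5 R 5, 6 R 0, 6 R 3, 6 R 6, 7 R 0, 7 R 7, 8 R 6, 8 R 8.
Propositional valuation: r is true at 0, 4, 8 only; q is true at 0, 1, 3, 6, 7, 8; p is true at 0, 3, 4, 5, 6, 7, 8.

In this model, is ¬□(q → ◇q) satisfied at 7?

Recall that □ψ holds at a world iff ψ holds at every accessible world, and ◇ψ holds iff ψ holds at some accessible world.
At 7: □(q → ◇q) is true, so ¬□(q → ◇q) is false.
  At 7: □(q → ◇q) requires q → ◇q at every successor {0, 7}.
      At 0: q is true, ◇q is true, so q → ◇q is true.
      At 7: q is true, ◇q is true, so q → ◇q is true.
  So □(q → ◇q) is true at 7.

No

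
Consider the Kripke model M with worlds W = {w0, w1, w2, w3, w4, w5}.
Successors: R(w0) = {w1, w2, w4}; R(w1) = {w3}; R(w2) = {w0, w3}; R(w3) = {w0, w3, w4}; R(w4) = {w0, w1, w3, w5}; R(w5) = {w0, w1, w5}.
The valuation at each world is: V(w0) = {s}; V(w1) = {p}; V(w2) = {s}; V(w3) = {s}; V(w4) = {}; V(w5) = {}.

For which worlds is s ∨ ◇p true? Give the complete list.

w0, w2, w3, w4, w5

Let φ = s ∨ ◇p. Evaluate φ at each world:
  w0 (successors {w1, w2, w4}): φ is true.
  w1 (successors {w3}): φ is false.
  w2 (successors {w0, w3}): φ is true.
  w3 (successors {w0, w3, w4}): φ is true.
  w4 (successors {w0, w1, w3, w5}): φ is true.
  w5 (successors {w0, w1, w5}): φ is true.
For instance, at w4:
  At w4: s is false, ◇p is true, so s ∨ ◇p is true.
    At w4: ◇p requires p at some successor in {w0, w1, w3, w5}.
      p holds at w1, so ◇p is true at w4.
Satisfying worlds: {w0, w2, w3, w4, w5}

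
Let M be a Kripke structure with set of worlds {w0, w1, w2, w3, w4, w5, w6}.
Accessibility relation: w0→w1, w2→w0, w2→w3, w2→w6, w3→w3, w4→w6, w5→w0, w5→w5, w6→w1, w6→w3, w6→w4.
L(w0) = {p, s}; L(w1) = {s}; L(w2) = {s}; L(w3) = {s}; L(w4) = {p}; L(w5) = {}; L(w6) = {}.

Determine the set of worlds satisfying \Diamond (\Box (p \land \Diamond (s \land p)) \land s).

w0, w6

Let φ = \Diamond (\Box (p \land \Diamond (s \land p)) \land s). Evaluate φ at each world:
  w0 (successors {w1}): φ is true.
  w1 (successors ∅): φ is false.
  w2 (successors {w0, w3, w6}): φ is false.
  w3 (successors {w3}): φ is false.
  w4 (successors {w6}): φ is false.
  w5 (successors {w0, w5}): φ is false.
  w6 (successors {w1, w3, w4}): φ is true.
For instance, at w4:
  At w4: \Diamond (\Box (p \land \Diamond (s \land p)) \land s) requires \Box (p \land \Diamond (s \land p)) \land s at some successor in {w6}.
    At w6: \Box (p \land \Diamond (s \land p)) \land s is false.
  So \Diamond (\Box (p \land \Diamond (s \land p)) \land s) is false at w4.
Satisfying worlds: {w0, w6}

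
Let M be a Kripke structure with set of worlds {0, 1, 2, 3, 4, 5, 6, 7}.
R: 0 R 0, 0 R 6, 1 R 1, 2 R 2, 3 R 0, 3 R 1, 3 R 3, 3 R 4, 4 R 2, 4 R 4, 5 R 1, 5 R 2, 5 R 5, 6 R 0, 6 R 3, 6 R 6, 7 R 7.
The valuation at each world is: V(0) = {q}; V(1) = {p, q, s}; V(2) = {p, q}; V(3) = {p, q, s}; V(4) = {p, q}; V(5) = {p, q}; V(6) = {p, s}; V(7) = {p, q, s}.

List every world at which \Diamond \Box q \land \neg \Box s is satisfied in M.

2, 3, 4, 5, 6

Let φ = \Diamond \Box q \land \neg \Box s. Evaluate φ at each world:
  0 (successors {0, 6}): φ is false.
  1 (successors {1}): φ is false.
  2 (successors {2}): φ is true.
  3 (successors {0, 1, 3, 4}): φ is true.
  4 (successors {2, 4}): φ is true.
  5 (successors {1, 2, 5}): φ is true.
  6 (successors {0, 3, 6}): φ is true.
  7 (successors {7}): φ is false.
For instance, at 6:
  At 6: \Diamond \Box q is true, \neg \Box s is true, so \Diamond \Box q \land \neg \Box s is true.
    At 6: \Diamond \Box q requires \Box q at some successor in {0, 3, 6}.
      \Box q holds at 3, so \Diamond \Box q is true at 6.
    At 6: \Box s is false, so \neg \Box s is true.
      At 6: \Box s requires s at every successor {0, 3, 6}.
        s fails at 0, so \Box s is false at 6.
Satisfying worlds: {2, 3, 4, 5, 6}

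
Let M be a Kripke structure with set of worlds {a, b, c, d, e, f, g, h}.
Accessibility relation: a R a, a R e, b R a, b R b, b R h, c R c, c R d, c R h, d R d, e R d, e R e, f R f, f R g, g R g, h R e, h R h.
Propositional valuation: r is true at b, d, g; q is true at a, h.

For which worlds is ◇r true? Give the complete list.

b, c, d, e, f, g

Let φ = ◇r. Evaluate φ at each world:
  a (successors {a, e}): φ is false.
  b (successors {a, b, h}): φ is true.
  c (successors {c, d, h}): φ is true.
  d (successors {d}): φ is true.
  e (successors {d, e}): φ is true.
  f (successors {f, g}): φ is true.
  g (successors {g}): φ is true.
  h (successors {e, h}): φ is false.
For instance, at b:
  At b: ◇r requires r at some successor in {a, b, h}.
    r holds at b, so ◇r is true at b.
Satisfying worlds: {b, c, d, e, f, g}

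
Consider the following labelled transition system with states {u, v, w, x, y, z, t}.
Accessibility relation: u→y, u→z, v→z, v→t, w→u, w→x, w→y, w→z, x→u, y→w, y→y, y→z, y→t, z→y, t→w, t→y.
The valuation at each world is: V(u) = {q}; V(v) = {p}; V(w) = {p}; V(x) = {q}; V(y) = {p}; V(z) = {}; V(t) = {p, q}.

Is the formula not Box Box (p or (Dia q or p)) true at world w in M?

At w: Box Box (p or (Dia q or p)) is false, so not Box Box (p or (Dia q or p)) is true.
  At w: Box Box (p or (Dia q or p)) requires Box (p or (Dia q or p)) at every successor {u, x, y, z}.
    Box (p or (Dia q or p)) fails at u, so Box Box (p or (Dia q or p)) is false at w.
      At u: Box (p or (Dia q or p)) requires p or (Dia q or p) at every successor {y, z}.
        p or (Dia q or p) fails at z, so Box (p or (Dia q or p)) is false at u.

Yes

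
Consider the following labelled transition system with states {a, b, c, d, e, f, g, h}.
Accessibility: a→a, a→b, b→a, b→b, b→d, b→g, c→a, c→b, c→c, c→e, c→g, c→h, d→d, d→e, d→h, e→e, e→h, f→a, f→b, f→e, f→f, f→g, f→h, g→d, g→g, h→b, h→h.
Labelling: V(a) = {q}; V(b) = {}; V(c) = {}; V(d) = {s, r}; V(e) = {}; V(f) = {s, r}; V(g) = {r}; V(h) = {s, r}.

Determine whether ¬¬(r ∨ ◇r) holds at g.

At g: ¬(r ∨ ◇r) is false, so ¬¬(r ∨ ◇r) is true.
  At g: r ∨ ◇r is true, so ¬(r ∨ ◇r) is false.
    At g: r is true, ◇r is true, so r ∨ ◇r is true.
      At g: ◇r requires r at some successor in {d, g}.
        r holds at d, so ◇r is true at g.

Yes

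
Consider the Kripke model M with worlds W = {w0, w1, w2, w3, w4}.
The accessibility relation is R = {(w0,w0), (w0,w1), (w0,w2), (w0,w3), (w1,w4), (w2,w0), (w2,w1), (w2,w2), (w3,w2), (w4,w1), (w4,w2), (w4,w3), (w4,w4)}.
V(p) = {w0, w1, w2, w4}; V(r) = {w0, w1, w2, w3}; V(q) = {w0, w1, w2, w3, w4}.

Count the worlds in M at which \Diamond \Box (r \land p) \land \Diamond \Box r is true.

Let φ = \Diamond \Box (r \land p) \land \Diamond \Box r. Evaluate φ at each world:
  w0 (successors {w0, w1, w2, w3}): φ is true.
  w1 (successors {w4}): φ is false.
  w2 (successors {w0, w1, w2}): φ is true.
  w3 (successors {w2}): φ is true.
  w4 (successors {w1, w2, w3, w4}): φ is true.
For instance, at w4:
  At w4: \Diamond \Box (r \land p) is true, \Diamond \Box r is true, so \Diamond \Box (r \land p) \land \Diamond \Box r is true.
    At w4: \Diamond \Box (r \land p) requires \Box (r \land p) at some successor in {w1, w2, w3, w4}.
      \Box (r \land p) holds at w2, so \Diamond \Box (r \land p) is true at w4.
    At w4: \Diamond \Box r requires \Box r at some successor in {w1, w2, w3, w4}.
      \Box r holds at w2, so \Diamond \Box r is true at w4.
Satisfying worlds: {w0, w2, w3, w4}

4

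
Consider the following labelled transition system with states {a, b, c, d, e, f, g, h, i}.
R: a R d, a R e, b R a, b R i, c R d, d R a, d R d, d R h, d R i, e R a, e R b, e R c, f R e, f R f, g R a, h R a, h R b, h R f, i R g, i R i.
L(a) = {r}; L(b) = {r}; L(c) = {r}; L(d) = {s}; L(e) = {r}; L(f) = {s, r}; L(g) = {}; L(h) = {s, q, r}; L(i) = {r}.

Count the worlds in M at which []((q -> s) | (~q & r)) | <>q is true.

9

Let φ = []((q -> s) | (~q & r)) | <>q. Evaluate φ at each world:
  a (successors {d, e}): φ is true.
  b (successors {a, i}): φ is true.
  c (successors {d}): φ is true.
  d (successors {a, d, h, i}): φ is true.
  e (successors {a, b, c}): φ is true.
  f (successors {e, f}): φ is true.
  g (successors {a}): φ is true.
  h (successors {a, b, f}): φ is true.
  i (successors {g, i}): φ is true.
For instance, at c:
  At c: []((q -> s) | (~q & r)) is true, <>q is false, so []((q -> s) | (~q & r)) | <>q is true.
    At c: []((q -> s) | (~q & r)) requires (q -> s) | (~q & r) at every successor {d}.
      At d: (q -> s) | (~q & r) is true.
    So []((q -> s) | (~q & r)) is true at c.
    At c: <>q requires q at some successor in {d}.
      At d: q is false.
    So <>q is false at c.
Satisfying worlds: {a, b, c, d, e, f, g, h, i}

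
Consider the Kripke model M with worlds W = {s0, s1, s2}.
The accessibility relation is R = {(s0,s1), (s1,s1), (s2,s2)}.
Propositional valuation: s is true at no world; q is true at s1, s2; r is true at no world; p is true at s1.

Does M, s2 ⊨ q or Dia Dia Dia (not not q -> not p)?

At s2: q is true, Dia Dia Dia (not not q -> not p) is true, so q or Dia Dia Dia (not not q -> not p) is true.
  At s2: Dia Dia Dia (not not q -> not p) requires Dia Dia (not not q -> not p) at some successor in {s2}.
    Dia Dia (not not q -> not p) holds at s2, so Dia Dia Dia (not not q -> not p) is true at s2.
      At s2: Dia Dia (not not q -> not p) requires Dia (not not q -> not p) at some successor in {s2}.
        Dia (not not q -> not p) holds at s2, so Dia Dia (not not q -> not p) is true at s2.

Yes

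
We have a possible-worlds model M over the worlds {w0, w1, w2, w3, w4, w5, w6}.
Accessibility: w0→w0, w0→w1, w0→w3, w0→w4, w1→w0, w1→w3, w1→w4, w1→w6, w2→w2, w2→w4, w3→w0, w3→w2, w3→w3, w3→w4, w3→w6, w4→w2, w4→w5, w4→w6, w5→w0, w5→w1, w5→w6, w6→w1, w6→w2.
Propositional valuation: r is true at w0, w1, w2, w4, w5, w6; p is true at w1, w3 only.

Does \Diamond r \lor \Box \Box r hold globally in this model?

Let φ = \Diamond r \lor \Box \Box r. Evaluate φ at each world:
  w0 (successors {w0, w1, w3, w4}): φ is true.
  w1 (successors {w0, w3, w4, w6}): φ is true.
  w2 (successors {w2, w4}): φ is true.
  w3 (successors {w0, w2, w3, w4, w6}): φ is true.
  w4 (successors {w2, w5, w6}): φ is true.
  w5 (successors {w0, w1, w6}): φ is true.
  w6 (successors {w1, w2}): φ is true.
For instance, at w4:
  At w4: \Diamond r is true, \Box \Box r is true, so \Diamond r \lor \Box \Box r is true.
    At w4: \Diamond r requires r at some successor in {w2, w5, w6}.
      r holds at w2, so \Diamond r is true at w4.
    At w4: \Box \Box r requires \Box r at every successor {w2, w5, w6}.
      At w2: \Box r is true.
      At w5: \Box r is true.
      At w6: \Box r is true.
    So \Box \Box r is true at w4.

Yes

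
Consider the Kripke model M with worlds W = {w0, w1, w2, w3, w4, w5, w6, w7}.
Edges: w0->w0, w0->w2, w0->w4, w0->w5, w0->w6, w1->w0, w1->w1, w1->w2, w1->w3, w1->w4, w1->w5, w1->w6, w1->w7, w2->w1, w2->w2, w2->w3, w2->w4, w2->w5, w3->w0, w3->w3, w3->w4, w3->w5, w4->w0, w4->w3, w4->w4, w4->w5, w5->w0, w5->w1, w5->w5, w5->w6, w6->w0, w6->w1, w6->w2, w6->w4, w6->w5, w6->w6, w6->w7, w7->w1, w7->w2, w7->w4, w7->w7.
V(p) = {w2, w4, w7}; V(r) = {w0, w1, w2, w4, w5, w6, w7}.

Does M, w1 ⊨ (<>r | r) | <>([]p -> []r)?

Yes

At w1: <>r | r is true, <>([]p -> []r) is true, so (<>r | r) | <>([]p -> []r) is true.
  At w1: <>r is true, r is true, so <>r | r is true.
    At w1: <>r requires r at some successor in {w0, w1, w2, w3, w4, w5, w6, w7}.
      r holds at w0, so <>r is true at w1.
  At w1: <>([]p -> []r) requires []p -> []r at some successor in {w0, w1, w2, w3, w4, w5, w6, w7}.
    []p -> []r holds at w0, so <>([]p -> []r) is true at w1.
      At w0: []p is false, []r is true, so []p -> []r is true.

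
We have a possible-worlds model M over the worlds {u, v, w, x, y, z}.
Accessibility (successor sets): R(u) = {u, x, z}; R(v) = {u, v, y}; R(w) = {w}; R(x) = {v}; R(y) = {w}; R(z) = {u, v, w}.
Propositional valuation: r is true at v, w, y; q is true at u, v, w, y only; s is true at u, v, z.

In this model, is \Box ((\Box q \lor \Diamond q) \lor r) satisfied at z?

Yes

At z: \Box ((\Box q \lor \Diamond q) \lor r) requires (\Box q \lor \Diamond q) \lor r at every successor {u, v, w}.
    At u: \Box q \lor \Diamond q is true, r is false, so (\Box q \lor \Diamond q) \lor r is true.
      At u: \Box q is false, \Diamond q is true, so \Box q \lor \Diamond q is true.
    At v: \Box q \lor \Diamond q is true, r is true, so (\Box q \lor \Diamond q) \lor r is true.
      At v: \Box q is true, \Diamond q is true, so \Box q \lor \Diamond q is true.
    At w: \Box q \lor \Diamond q is true, r is true, so (\Box q \lor \Diamond q) \lor r is true.
      At w: \Box q is true, \Diamond q is true, so \Box q \lor \Diamond q is true.
So \Box ((\Box q \lor \Diamond q) \lor r) is true at z.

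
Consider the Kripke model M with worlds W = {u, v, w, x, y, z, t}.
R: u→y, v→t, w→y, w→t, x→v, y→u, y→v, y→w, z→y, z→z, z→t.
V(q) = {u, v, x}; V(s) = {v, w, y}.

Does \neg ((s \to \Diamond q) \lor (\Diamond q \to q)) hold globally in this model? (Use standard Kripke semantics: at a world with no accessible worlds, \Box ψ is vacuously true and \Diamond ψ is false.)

No

Let φ = \neg ((s \to \Diamond q) \lor (\Diamond q \to q)). Evaluate φ at each world:
  u (successors {y}): φ is false.
  v (successors {t}): φ is false.
  w (successors {y, t}): φ is false.
  x (successors {v}): φ is false.
  y (successors {u, v, w}): φ is false.
  z (successors {y, z, t}): φ is false.
  t (successors ∅): φ is false.
Detail at u (counterexample):
  At u: (s \to \Diamond q) \lor (\Diamond q \to q) is true, so \neg ((s \to \Diamond q) \lor (\Diamond q \to q)) is false.
    At u: s \to \Diamond q is true, \Diamond q \to q is true, so (s \to \Diamond q) \lor (\Diamond q \to q) is true.
      At u: s is false, \Diamond q is false, so s \to \Diamond q is true.
      At u: \Diamond q is false, q is true, so \Diamond q \to q is true.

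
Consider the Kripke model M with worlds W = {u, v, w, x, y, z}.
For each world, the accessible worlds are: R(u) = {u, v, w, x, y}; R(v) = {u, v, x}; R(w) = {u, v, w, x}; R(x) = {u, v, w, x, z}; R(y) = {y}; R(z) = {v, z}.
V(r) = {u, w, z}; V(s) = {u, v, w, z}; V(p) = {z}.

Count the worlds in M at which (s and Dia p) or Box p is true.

1

Let φ = (s and Dia p) or Box p. Evaluate φ at each world:
  u (successors {u, v, w, x, y}): φ is false.
  v (successors {u, v, x}): φ is false.
  w (successors {u, v, w, x}): φ is false.
  x (successors {u, v, w, x, z}): φ is false.
  y (successors {y}): φ is false.
  z (successors {v, z}): φ is true.
For instance, at v:
  At v: s and Dia p is false, Box p is false, so (s and Dia p) or Box p is false.
    At v: s is true, Dia p is false, so s and Dia p is false.
      At v: Dia p requires p at some successor in {u, v, x}.
        At u: p is false.
        At v: p is false.
        At x: p is false.
      So Dia p is false at v.
    At v: Box p requires p at every successor {u, v, x}.
      p fails at u, so Box p is false at v.
Satisfying worlds: {z}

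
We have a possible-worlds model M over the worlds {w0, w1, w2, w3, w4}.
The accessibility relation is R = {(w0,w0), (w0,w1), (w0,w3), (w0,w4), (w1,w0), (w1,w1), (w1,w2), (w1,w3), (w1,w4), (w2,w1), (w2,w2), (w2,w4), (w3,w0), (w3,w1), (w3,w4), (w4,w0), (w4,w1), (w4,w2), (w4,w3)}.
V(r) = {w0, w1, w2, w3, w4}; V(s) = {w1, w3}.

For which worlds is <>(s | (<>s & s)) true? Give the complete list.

Let φ = <>(s | (<>s & s)). Evaluate φ at each world:
  w0 (successors {w0, w1, w3, w4}): φ is true.
  w1 (successors {w0, w1, w2, w3, w4}): φ is true.
  w2 (successors {w1, w2, w4}): φ is true.
  w3 (successors {w0, w1, w4}): φ is true.
  w4 (successors {w0, w1, w2, w3}): φ is true.
For instance, at w0:
  At w0: <>(s | (<>s & s)) requires s | (<>s & s) at some successor in {w0, w1, w3, w4}.
    s | (<>s & s) holds at w1, so <>(s | (<>s & s)) is true at w0.
      At w1: s is true, <>s & s is true, so s | (<>s & s) is true.
Satisfying worlds: {w0, w1, w2, w3, w4}

w0, w1, w2, w3, w4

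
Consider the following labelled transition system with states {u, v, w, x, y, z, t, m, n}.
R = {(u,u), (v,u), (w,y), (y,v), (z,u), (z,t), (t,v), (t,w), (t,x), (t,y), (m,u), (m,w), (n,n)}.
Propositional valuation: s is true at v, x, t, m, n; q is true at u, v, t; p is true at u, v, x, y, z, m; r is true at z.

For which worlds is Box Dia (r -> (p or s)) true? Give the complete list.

u, v, w, x, y, z, m, n

Let φ = Box Dia (r -> (p or s)). Evaluate φ at each world:
  u (successors {u}): φ is true.
  v (successors {u}): φ is true.
  w (successors {y}): φ is true.
  x (successors ∅): φ is true.
  y (successors {v}): φ is true.
  z (successors {u, t}): φ is true.
  t (successors {v, w, x, y}): φ is false.
  m (successors {u, w}): φ is true.
  n (successors {n}): φ is true.
For instance, at n:
  At n: Box Dia (r -> (p or s)) requires Dia (r -> (p or s)) at every successor {n}.
      At n: Dia (r -> (p or s)) requires r -> (p or s) at some successor in {n}.
        r -> (p or s) holds at n, so Dia (r -> (p or s)) is true at n.
  So Box Dia (r -> (p or s)) is true at n.
Satisfying worlds: {u, v, w, x, y, z, m, n}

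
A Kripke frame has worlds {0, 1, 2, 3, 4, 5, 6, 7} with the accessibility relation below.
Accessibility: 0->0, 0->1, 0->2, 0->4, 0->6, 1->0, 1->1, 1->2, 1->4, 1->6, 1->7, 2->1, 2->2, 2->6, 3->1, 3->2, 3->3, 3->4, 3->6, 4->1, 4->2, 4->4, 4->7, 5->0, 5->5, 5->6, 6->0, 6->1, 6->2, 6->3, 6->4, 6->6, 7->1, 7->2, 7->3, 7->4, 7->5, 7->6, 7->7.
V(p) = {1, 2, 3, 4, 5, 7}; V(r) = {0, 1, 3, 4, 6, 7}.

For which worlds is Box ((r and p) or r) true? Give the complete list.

none

Let φ = Box ((r and p) or r). Evaluate φ at each world:
  0 (successors {0, 1, 2, 4, 6}): φ is false.
  1 (successors {0, 1, 2, 4, 6, 7}): φ is false.
  2 (successors {1, 2, 6}): φ is false.
  3 (successors {1, 2, 3, 4, 6}): φ is false.
  4 (successors {1, 2, 4, 7}): φ is false.
  5 (successors {0, 5, 6}): φ is false.
  6 (successors {0, 1, 2, 3, 4, 6}): φ is false.
  7 (successors {1, 2, 3, 4, 5, 6, 7}): φ is false.
For instance, at 4:
  At 4: Box ((r and p) or r) requires (r and p) or r at every successor {1, 2, 4, 7}.
    (r and p) or r fails at 2, so Box ((r and p) or r) is false at 4.
Satisfying worlds: none.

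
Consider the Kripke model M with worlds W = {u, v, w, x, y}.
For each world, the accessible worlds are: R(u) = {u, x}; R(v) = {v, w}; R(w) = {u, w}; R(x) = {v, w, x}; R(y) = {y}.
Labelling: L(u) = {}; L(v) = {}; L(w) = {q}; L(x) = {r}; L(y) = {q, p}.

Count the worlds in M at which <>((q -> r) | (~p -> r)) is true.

5

Let φ = <>((q -> r) | (~p -> r)). Evaluate φ at each world:
  u (successors {u, x}): φ is true.
  v (successors {v, w}): φ is true.
  w (successors {u, w}): φ is true.
  x (successors {v, w, x}): φ is true.
  y (successors {y}): φ is true.
For instance, at u:
  At u: <>((q -> r) | (~p -> r)) requires (q -> r) | (~p -> r) at some successor in {u, x}.
    (q -> r) | (~p -> r) holds at u, so <>((q -> r) | (~p -> r)) is true at u.
Satisfying worlds: {u, v, w, x, y}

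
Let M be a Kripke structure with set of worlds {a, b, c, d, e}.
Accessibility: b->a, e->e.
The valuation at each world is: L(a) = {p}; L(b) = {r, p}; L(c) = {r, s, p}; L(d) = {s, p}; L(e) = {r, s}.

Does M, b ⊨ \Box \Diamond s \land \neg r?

At b: \Box \Diamond s is false, \neg r is false, so \Box \Diamond s \land \neg r is false.
  At b: \Box \Diamond s requires \Diamond s at every successor {a}.
    \Diamond s fails at a, so \Box \Diamond s is false at b.
      At a: no accessible worlds, so \Diamond s is false.

No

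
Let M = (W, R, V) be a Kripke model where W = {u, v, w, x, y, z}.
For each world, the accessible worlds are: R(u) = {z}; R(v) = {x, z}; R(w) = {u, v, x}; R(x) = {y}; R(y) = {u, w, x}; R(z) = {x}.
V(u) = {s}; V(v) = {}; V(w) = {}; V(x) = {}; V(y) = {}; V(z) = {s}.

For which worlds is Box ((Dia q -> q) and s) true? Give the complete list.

Recall that Box ψ holds at a world iff ψ holds at every accessible world, and Dia ψ holds iff ψ holds at some accessible world.
Let φ = Box ((Dia q -> q) and s). Evaluate φ at each world:
  u (successors {z}): φ is true.
  v (successors {x, z}): φ is false.
  w (successors {u, v, x}): φ is false.
  x (successors {y}): φ is false.
  y (successors {u, w, x}): φ is false.
  z (successors {x}): φ is false.
For instance, at z:
  At z: Box ((Dia q -> q) and s) requires (Dia q -> q) and s at every successor {x}.
    (Dia q -> q) and s fails at x, so Box ((Dia q -> q) and s) is false at z.
      At x: Dia q -> q is true, s is false, so (Dia q -> q) and s is false.
Satisfying worlds: {u}

u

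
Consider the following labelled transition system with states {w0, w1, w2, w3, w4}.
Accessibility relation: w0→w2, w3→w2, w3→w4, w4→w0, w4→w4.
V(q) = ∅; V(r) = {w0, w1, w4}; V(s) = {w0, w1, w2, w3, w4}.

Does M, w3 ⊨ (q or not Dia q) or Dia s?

At w3: q or not Dia q is true, Dia s is true, so (q or not Dia q) or Dia s is true.
  At w3: q is false, not Dia q is true, so q or not Dia q is true.
    At w3: Dia q is false, so not Dia q is true.
      At w3: Dia q requires q at some successor in {w2, w4}.
        At w2: q is false.
        At w4: q is false.
      So Dia q is false at w3.
  At w3: Dia s requires s at some successor in {w2, w4}.
    s holds at w2, so Dia s is true at w3.

Yes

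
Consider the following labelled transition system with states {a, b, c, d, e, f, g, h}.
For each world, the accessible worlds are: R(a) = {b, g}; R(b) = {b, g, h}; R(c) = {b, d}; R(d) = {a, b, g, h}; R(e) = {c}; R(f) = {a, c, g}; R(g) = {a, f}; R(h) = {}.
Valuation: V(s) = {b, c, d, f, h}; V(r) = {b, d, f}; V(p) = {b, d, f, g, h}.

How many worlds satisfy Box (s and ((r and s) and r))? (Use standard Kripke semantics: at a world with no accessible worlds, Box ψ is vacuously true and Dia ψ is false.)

2

Let φ = Box (s and ((r and s) and r)). Evaluate φ at each world:
  a (successors {b, g}): φ is false.
  b (successors {b, g, h}): φ is false.
  c (successors {b, d}): φ is true.
  d (successors {a, b, g, h}): φ is false.
  e (successors {c}): φ is false.
  f (successors {a, c, g}): φ is false.
  g (successors {a, f}): φ is false.
  h (successors ∅): φ is true.
For instance, at e:
  At e: Box (s and ((r and s) and r)) requires s and ((r and s) and r) at every successor {c}.
    s and ((r and s) and r) fails at c, so Box (s and ((r and s) and r)) is false at e.
Satisfying worlds: {c, h}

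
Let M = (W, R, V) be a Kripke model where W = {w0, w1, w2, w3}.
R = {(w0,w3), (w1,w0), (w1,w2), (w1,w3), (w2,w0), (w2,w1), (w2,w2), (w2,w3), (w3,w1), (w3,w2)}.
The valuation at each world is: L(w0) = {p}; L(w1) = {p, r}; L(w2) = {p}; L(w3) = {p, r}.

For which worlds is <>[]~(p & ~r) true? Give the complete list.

w1, w2

Let φ = <>[]~(p & ~r). Evaluate φ at each world:
  w0 (successors {w3}): φ is false.
  w1 (successors {w0, w2, w3}): φ is true.
  w2 (successors {w0, w1, w2, w3}): φ is true.
  w3 (successors {w1, w2}): φ is false.
For instance, at w3:
  At w3: <>[]~(p & ~r) requires []~(p & ~r) at some successor in {w1, w2}.
    At w1: []~(p & ~r) is false.
    At w2: []~(p & ~r) is false.
  So <>[]~(p & ~r) is false at w3.
Satisfying worlds: {w1, w2}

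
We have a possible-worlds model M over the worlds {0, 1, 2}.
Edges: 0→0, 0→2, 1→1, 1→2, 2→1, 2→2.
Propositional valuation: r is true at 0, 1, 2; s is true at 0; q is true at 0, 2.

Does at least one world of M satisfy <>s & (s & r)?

Yes

Recall that <>ψ holds at a world iff ψ holds at some accessible world.
Let φ = <>s & (s & r). Evaluate φ at each world:
  0 (successors {0, 2}): φ is true.
  1 (successors {1, 2}): φ is false.
  2 (successors {1, 2}): φ is false.
Detail at 0 (witness):
  At 0: <>s is true, s & r is true, so <>s & (s & r) is true.
    At 0: <>s requires s at some successor in {0, 2}.
      s holds at 0, so <>s is true at 0.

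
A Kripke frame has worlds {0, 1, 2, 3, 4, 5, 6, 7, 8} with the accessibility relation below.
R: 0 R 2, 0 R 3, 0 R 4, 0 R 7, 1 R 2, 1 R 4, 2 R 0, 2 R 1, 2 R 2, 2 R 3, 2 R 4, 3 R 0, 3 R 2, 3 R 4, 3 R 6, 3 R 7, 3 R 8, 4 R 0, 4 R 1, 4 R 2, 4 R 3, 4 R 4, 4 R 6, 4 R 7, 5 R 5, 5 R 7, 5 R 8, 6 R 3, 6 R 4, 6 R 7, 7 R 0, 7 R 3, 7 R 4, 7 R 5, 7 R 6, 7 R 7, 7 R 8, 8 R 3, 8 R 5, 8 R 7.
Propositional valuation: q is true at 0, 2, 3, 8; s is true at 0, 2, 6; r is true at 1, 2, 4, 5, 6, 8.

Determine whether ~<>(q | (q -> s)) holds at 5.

At 5: <>(q | (q -> s)) is true, so ~<>(q | (q -> s)) is false.
  At 5: <>(q | (q -> s)) requires q | (q -> s) at some successor in {5, 7, 8}.
    q | (q -> s) holds at 5, so <>(q | (q -> s)) is true at 5.

No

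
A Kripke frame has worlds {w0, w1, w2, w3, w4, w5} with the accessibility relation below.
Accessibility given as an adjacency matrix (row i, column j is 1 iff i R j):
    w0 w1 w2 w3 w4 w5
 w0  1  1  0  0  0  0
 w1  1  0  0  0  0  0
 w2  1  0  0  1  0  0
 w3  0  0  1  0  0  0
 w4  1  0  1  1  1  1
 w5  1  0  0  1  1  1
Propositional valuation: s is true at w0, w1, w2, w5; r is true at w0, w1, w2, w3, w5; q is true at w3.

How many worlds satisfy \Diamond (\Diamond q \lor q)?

4

Let φ = \Diamond (\Diamond q \lor q). Evaluate φ at each world:
  w0 (successors {w0, w1}): φ is false.
  w1 (successors {w0}): φ is false.
  w2 (successors {w0, w3}): φ is true.
  w3 (successors {w2}): φ is true.
  w4 (successors {w0, w2, w3, w4, w5}): φ is true.
  w5 (successors {w0, w3, w4, w5}): φ is true.
For instance, at w4:
  At w4: \Diamond (\Diamond q \lor q) requires \Diamond q \lor q at some successor in {w0, w2, w3, w4, w5}.
    \Diamond q \lor q holds at w2, so \Diamond (\Diamond q \lor q) is true at w4.
      At w2: \Diamond q is true, q is false, so \Diamond q \lor q is true.
Satisfying worlds: {w2, w3, w4, w5}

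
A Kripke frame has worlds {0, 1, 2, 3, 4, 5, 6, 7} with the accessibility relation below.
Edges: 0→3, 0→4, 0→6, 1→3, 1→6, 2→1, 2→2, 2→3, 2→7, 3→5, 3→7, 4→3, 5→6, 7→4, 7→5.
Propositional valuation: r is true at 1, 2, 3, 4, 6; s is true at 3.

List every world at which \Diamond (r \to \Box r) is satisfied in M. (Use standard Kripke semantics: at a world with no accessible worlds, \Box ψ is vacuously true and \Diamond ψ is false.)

0, 1, 2, 3, 5, 7

Let φ = \Diamond (r \to \Box r). Evaluate φ at each world:
  0 (successors {3, 4, 6}): φ is true.
  1 (successors {3, 6}): φ is true.
  2 (successors {1, 2, 3, 7}): φ is true.
  3 (successors {5, 7}): φ is true.
  4 (successors {3}): φ is false.
  5 (successors {6}): φ is true.
  6 (successors ∅): φ is false.
  7 (successors {4, 5}): φ is true.
For instance, at 7:
  At 7: \Diamond (r \to \Box r) requires r \to \Box r at some successor in {4, 5}.
    r \to \Box r holds at 4, so \Diamond (r \to \Box r) is true at 7.
      At 4: r is true, \Box r is true, so r \to \Box r is true.
Satisfying worlds: {0, 1, 2, 3, 5, 7}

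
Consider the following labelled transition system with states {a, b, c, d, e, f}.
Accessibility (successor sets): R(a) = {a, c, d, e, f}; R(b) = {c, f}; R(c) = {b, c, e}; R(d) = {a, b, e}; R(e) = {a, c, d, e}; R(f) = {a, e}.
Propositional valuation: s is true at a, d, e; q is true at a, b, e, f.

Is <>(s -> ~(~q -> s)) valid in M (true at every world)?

Recall that <>ψ holds at a world iff ψ holds at some accessible world.
Let φ = <>(s -> ~(~q -> s)). Evaluate φ at each world:
  a (successors {a, c, d, e, f}): φ is true.
  b (successors {c, f}): φ is true.
  c (successors {b, c, e}): φ is true.
  d (successors {a, b, e}): φ is true.
  e (successors {a, c, d, e}): φ is true.
  f (successors {a, e}): φ is false.
Detail at f (counterexample):
  At f: <>(s -> ~(~q -> s)) requires s -> ~(~q -> s) at some successor in {a, e}.
    At a: s -> ~(~q -> s) is false.
    At e: s -> ~(~q -> s) is false.
  So <>(s -> ~(~q -> s)) is false at f.

No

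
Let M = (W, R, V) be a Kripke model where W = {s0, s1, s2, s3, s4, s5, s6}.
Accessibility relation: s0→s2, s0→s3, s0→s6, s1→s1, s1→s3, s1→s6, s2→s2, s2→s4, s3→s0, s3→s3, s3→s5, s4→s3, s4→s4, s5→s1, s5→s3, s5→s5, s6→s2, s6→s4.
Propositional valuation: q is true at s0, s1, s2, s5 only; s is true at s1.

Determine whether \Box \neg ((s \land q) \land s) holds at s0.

Yes

At s0: \Box \neg ((s \land q) \land s) requires \neg ((s \land q) \land s) at every successor {s2, s3, s6}.
  At s2: \neg ((s \land q) \land s) is true.
  At s3: \neg ((s \land q) \land s) is true.
  At s6: \neg ((s \land q) \land s) is true.
So \Box \neg ((s \land q) \land s) is true at s0.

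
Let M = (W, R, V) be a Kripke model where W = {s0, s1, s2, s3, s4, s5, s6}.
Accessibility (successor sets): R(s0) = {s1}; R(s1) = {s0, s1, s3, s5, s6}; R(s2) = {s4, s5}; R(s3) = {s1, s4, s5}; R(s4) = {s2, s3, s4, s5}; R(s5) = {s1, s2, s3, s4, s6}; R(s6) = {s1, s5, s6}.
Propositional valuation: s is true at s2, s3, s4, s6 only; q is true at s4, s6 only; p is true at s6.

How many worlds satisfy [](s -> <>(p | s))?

7

Let φ = [](s -> <>(p | s)). Evaluate φ at each world:
  s0 (successors {s1}): φ is true.
  s1 (successors {s0, s1, s3, s5, s6}): φ is true.
  s2 (successors {s4, s5}): φ is true.
  s3 (successors {s1, s4, s5}): φ is true.
  s4 (successors {s2, s3, s4, s5}): φ is true.
  s5 (successors {s1, s2, s3, s4, s6}): φ is true.
  s6 (successors {s1, s5, s6}): φ is true.
For instance, at s0:
  At s0: [](s -> <>(p | s)) requires s -> <>(p | s) at every successor {s1}.
      At s1: s is false, <>(p | s) is true, so s -> <>(p | s) is true.
  So [](s -> <>(p | s)) is true at s0.
Satisfying worlds: {s0, s1, s2, s3, s4, s5, s6}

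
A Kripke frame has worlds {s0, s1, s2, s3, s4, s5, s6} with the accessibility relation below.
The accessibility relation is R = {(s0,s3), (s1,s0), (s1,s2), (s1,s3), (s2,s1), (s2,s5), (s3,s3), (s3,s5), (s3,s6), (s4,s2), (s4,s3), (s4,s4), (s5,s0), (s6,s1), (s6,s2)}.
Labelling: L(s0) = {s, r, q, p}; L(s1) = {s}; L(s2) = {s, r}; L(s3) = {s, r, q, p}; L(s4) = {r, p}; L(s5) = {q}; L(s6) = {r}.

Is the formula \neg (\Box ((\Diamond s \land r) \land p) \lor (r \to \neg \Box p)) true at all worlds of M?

No

Let φ = \neg (\Box ((\Diamond s \land r) \land p) \lor (r \to \neg \Box p)). Evaluate φ at each world:
  s0 (successors {s3}): φ is false.
  s1 (successors {s0, s2, s3}): φ is false.
  s2 (successors {s1, s5}): φ is false.
  s3 (successors {s3, s5, s6}): φ is false.
  s4 (successors {s2, s3, s4}): φ is false.
  s5 (successors {s0}): φ is false.
  s6 (successors {s1, s2}): φ is false.
Detail at s0 (counterexample):
  At s0: \Box ((\Diamond s \land r) \land p) \lor (r \to \neg \Box p) is true, so \neg (\Box ((\Diamond s \land r) \land p) \lor (r \to \neg \Box p)) is false.
    At s0: \Box ((\Diamond s \land r) \land p) is true, r \to \neg \Box p is false, so \Box ((\Diamond s \land r) \land p) \lor (r \to \neg \Box p) is true.
      At s0: \Box ((\Diamond s \land r) \land p) requires (\Diamond s \land r) \land p at every successor {s3}.
        At s3: (\Diamond s \land r) \land p is true.
      So \Box ((\Diamond s \land r) \land p) is true at s0.
      At s0: r is true, \neg \Box p is false, so r \to \neg \Box p is false.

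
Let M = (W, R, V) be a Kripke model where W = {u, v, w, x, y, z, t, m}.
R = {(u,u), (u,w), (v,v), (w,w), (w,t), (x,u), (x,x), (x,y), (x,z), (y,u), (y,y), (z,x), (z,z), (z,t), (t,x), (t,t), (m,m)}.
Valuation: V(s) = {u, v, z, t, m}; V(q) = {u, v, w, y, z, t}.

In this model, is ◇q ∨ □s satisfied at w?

At w: ◇q is true, □s is false, so ◇q ∨ □s is true.
  At w: ◇q requires q at some successor in {w, t}.
    q holds at w, so ◇q is true at w.
  At w: □s requires s at every successor {w, t}.
    s fails at w, so □s is false at w.

Yes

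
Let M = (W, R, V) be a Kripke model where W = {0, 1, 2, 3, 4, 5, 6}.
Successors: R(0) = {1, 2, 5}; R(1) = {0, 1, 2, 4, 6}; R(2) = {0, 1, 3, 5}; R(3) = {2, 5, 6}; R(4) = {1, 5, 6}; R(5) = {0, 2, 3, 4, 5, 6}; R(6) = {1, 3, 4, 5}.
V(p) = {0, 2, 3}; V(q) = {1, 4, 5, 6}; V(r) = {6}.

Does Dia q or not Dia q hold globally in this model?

Let φ = Dia q or not Dia q. Evaluate φ at each world:
  0 (successors {1, 2, 5}): φ is true.
  1 (successors {0, 1, 2, 4, 6}): φ is true.
  2 (successors {0, 1, 3, 5}): φ is true.
  3 (successors {2, 5, 6}): φ is true.
  4 (successors {1, 5, 6}): φ is true.
  5 (successors {0, 2, 3, 4, 5, 6}): φ is true.
  6 (successors {1, 3, 4, 5}): φ is true.
For instance, at 0:
  At 0: Dia q is true, not Dia q is false, so Dia q or not Dia q is true.
    At 0: Dia q requires q at some successor in {1, 2, 5}.
      q holds at 1, so Dia q is true at 0.
    At 0: Dia q is true, so not Dia q is false.
      At 0: Dia q requires q at some successor in {1, 2, 5}.
        q holds at 1, so Dia q is true at 0.

Yes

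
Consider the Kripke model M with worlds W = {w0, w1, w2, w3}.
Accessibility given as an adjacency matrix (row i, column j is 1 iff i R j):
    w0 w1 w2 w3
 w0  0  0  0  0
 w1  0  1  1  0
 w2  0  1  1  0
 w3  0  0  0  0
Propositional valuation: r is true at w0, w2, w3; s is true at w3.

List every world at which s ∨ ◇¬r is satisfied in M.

Let φ = s ∨ ◇¬r. Evaluate φ at each world:
  w0 (successors ∅): φ is false.
  w1 (successors {w1, w2}): φ is true.
  w2 (successors {w1, w2}): φ is true.
  w3 (successors ∅): φ is true.
For instance, at w2:
  At w2: s is false, ◇¬r is true, so s ∨ ◇¬r is true.
    At w2: ◇¬r requires ¬r at some successor in {w1, w2}.
      ¬r holds at w1, so ◇¬r is true at w2.
Satisfying worlds: {w1, w2, w3}

w1, w2, w3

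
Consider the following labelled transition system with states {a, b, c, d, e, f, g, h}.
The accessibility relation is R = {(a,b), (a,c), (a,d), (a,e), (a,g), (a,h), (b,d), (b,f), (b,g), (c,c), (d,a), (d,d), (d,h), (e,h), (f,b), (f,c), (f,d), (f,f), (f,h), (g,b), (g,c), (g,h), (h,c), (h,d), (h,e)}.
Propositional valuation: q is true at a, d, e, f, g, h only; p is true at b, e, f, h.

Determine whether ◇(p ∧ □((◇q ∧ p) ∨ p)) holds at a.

Yes

Recall that □ψ holds at a world iff ψ holds at every accessible world, and ◇ψ holds iff ψ holds at some accessible world.
At a: ◇(p ∧ □((◇q ∧ p) ∨ p)) requires p ∧ □((◇q ∧ p) ∨ p) at some successor in {b, c, d, e, g, h}.
  p ∧ □((◇q ∧ p) ∨ p) holds at e, so ◇(p ∧ □((◇q ∧ p) ∨ p)) is true at a.
    At e: p is true, □((◇q ∧ p) ∨ p) is true, so p ∧ □((◇q ∧ p) ∨ p) is true.
      At e: □((◇q ∧ p) ∨ p) requires (◇q ∧ p) ∨ p at every successor {h}.
        At h: (◇q ∧ p) ∨ p is true.
      So □((◇q ∧ p) ∨ p) is true at e.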